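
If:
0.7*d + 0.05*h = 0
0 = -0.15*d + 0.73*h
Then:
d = 0.00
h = 0.00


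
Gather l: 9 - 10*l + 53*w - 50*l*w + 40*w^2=l*(-50*w - 10) + 40*w^2 + 53*w + 9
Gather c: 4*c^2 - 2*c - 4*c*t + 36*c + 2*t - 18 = 4*c^2 + c*(34 - 4*t) + 2*t - 18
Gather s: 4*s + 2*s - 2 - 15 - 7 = 6*s - 24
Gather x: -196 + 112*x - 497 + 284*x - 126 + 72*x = 468*x - 819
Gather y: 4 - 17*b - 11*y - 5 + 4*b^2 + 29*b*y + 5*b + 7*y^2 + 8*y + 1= 4*b^2 - 12*b + 7*y^2 + y*(29*b - 3)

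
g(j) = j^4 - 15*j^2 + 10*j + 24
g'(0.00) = 10.00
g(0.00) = 24.00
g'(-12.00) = -6542.00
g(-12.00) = 18480.00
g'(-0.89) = 33.88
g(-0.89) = 3.85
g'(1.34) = -20.58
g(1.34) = 13.69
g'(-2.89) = 0.15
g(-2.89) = -60.42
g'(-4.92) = -318.78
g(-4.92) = 197.65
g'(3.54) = 81.25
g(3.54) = 28.47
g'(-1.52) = 41.55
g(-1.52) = -20.52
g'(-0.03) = 10.90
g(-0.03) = 23.69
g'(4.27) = 193.32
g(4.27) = 125.65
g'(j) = 4*j^3 - 30*j + 10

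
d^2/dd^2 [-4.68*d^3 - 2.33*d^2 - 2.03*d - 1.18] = -28.08*d - 4.66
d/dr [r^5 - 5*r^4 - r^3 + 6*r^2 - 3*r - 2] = 5*r^4 - 20*r^3 - 3*r^2 + 12*r - 3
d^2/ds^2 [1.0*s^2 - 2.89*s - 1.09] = 2.00000000000000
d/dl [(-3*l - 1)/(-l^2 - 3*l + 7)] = (3*l^2 + 9*l - (2*l + 3)*(3*l + 1) - 21)/(l^2 + 3*l - 7)^2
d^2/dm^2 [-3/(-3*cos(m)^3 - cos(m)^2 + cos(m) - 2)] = 3*((5*cos(m) + 8*cos(2*m) + 27*cos(3*m))*(3*cos(m)^3 + cos(m)^2 - cos(m) + 2)/4 + 2*(9*cos(m)^2 + 2*cos(m) - 1)^2*sin(m)^2)/(3*cos(m)^3 + cos(m)^2 - cos(m) + 2)^3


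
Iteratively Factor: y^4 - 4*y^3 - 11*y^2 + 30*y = (y - 5)*(y^3 + y^2 - 6*y) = (y - 5)*(y - 2)*(y^2 + 3*y) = (y - 5)*(y - 2)*(y + 3)*(y)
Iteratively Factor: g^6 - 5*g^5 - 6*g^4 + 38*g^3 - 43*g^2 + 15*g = (g - 1)*(g^5 - 4*g^4 - 10*g^3 + 28*g^2 - 15*g) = (g - 5)*(g - 1)*(g^4 + g^3 - 5*g^2 + 3*g) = (g - 5)*(g - 1)^2*(g^3 + 2*g^2 - 3*g) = (g - 5)*(g - 1)^2*(g + 3)*(g^2 - g) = (g - 5)*(g - 1)^3*(g + 3)*(g)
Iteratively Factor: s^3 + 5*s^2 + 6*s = (s + 2)*(s^2 + 3*s) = (s + 2)*(s + 3)*(s)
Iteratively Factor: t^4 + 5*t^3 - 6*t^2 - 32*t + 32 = (t - 2)*(t^3 + 7*t^2 + 8*t - 16) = (t - 2)*(t + 4)*(t^2 + 3*t - 4) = (t - 2)*(t - 1)*(t + 4)*(t + 4)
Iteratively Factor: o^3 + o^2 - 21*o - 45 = (o + 3)*(o^2 - 2*o - 15) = (o - 5)*(o + 3)*(o + 3)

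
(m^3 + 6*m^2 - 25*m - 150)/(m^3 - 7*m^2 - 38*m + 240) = (m + 5)/(m - 8)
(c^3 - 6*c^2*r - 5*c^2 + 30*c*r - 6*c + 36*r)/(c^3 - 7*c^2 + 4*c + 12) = (c - 6*r)/(c - 2)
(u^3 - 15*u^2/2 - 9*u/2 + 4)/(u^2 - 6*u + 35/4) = 2*(2*u^3 - 15*u^2 - 9*u + 8)/(4*u^2 - 24*u + 35)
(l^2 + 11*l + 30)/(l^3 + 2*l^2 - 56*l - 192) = (l + 5)/(l^2 - 4*l - 32)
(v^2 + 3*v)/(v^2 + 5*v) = (v + 3)/(v + 5)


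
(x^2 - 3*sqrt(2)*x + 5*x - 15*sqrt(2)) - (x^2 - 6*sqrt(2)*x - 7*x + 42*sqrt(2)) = 3*sqrt(2)*x + 12*x - 57*sqrt(2)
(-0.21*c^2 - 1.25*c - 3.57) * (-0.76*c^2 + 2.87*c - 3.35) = 0.1596*c^4 + 0.3473*c^3 - 0.1708*c^2 - 6.0584*c + 11.9595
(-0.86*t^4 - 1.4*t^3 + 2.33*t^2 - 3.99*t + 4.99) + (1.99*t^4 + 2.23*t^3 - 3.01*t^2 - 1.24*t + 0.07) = 1.13*t^4 + 0.83*t^3 - 0.68*t^2 - 5.23*t + 5.06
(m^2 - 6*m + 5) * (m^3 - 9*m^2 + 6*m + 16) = m^5 - 15*m^4 + 65*m^3 - 65*m^2 - 66*m + 80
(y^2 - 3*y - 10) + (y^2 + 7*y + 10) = 2*y^2 + 4*y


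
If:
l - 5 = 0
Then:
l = 5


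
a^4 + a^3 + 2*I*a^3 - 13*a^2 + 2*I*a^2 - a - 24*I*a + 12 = (a - 3)*(a + 4)*(a + I)^2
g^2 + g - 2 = (g - 1)*(g + 2)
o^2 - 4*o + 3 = (o - 3)*(o - 1)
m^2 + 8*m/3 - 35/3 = (m - 7/3)*(m + 5)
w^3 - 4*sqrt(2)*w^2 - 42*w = w*(w - 7*sqrt(2))*(w + 3*sqrt(2))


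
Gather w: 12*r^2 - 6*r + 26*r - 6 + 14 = 12*r^2 + 20*r + 8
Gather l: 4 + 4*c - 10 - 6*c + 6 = -2*c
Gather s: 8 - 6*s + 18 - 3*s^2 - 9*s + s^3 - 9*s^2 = s^3 - 12*s^2 - 15*s + 26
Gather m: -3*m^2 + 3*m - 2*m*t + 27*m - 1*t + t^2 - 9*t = -3*m^2 + m*(30 - 2*t) + t^2 - 10*t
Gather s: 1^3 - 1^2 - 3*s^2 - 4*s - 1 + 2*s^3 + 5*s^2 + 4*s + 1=2*s^3 + 2*s^2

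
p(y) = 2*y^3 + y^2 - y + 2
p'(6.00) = 227.00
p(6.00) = 464.00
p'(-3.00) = 47.00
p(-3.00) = -40.00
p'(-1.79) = 14.64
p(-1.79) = -4.48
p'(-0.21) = -1.16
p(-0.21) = 2.24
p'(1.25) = 10.88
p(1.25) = 6.22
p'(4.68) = 139.77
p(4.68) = 224.23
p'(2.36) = 37.14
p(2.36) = 31.50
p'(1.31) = 11.92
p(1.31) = 6.90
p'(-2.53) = 32.35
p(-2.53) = -21.46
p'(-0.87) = 1.80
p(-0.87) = 2.31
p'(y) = 6*y^2 + 2*y - 1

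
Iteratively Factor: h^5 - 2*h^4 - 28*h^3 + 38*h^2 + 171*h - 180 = (h - 5)*(h^4 + 3*h^3 - 13*h^2 - 27*h + 36) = (h - 5)*(h + 4)*(h^3 - h^2 - 9*h + 9) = (h - 5)*(h - 3)*(h + 4)*(h^2 + 2*h - 3) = (h - 5)*(h - 3)*(h - 1)*(h + 4)*(h + 3)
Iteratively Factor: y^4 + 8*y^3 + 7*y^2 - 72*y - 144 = (y - 3)*(y^3 + 11*y^2 + 40*y + 48) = (y - 3)*(y + 4)*(y^2 + 7*y + 12) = (y - 3)*(y + 3)*(y + 4)*(y + 4)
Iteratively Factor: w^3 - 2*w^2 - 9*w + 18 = (w - 3)*(w^2 + w - 6) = (w - 3)*(w - 2)*(w + 3)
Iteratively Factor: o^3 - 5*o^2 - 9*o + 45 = (o - 3)*(o^2 - 2*o - 15) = (o - 5)*(o - 3)*(o + 3)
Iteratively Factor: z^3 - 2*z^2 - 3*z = (z)*(z^2 - 2*z - 3) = z*(z - 3)*(z + 1)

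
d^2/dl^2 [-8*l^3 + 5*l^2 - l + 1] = 10 - 48*l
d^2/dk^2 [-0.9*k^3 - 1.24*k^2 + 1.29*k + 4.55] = -5.4*k - 2.48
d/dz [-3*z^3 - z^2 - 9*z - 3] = -9*z^2 - 2*z - 9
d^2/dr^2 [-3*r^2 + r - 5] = -6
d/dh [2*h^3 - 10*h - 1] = 6*h^2 - 10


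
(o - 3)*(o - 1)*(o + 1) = o^3 - 3*o^2 - o + 3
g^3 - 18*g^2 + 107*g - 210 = (g - 7)*(g - 6)*(g - 5)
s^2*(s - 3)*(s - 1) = s^4 - 4*s^3 + 3*s^2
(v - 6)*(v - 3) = v^2 - 9*v + 18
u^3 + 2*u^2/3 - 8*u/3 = u*(u - 4/3)*(u + 2)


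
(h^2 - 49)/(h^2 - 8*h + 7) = (h + 7)/(h - 1)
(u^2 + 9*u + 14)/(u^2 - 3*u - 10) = (u + 7)/(u - 5)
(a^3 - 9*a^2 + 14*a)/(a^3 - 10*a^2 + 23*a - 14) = a/(a - 1)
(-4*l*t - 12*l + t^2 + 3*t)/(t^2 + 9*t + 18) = (-4*l + t)/(t + 6)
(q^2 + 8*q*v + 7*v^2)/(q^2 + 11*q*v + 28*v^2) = (q + v)/(q + 4*v)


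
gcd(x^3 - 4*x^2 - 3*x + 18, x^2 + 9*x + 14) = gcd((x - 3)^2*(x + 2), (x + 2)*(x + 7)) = x + 2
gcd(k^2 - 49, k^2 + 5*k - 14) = k + 7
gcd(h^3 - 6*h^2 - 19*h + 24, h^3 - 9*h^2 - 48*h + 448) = h - 8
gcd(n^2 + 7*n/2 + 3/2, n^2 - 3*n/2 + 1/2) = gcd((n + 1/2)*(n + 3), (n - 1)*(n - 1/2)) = 1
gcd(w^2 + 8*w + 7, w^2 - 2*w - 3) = w + 1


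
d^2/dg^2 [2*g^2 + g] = 4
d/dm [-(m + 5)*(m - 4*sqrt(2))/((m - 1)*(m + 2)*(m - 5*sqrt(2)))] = ((m - 1)*(m + 2)*(m + 5)*(m - 4*sqrt(2)) + (m - 1)*(m + 2)*(m - 5*sqrt(2))*(-2*m - 5 + 4*sqrt(2)) + (m - 1)*(m + 5)*(m - 5*sqrt(2))*(m - 4*sqrt(2)) + (m + 2)*(m + 5)*(m - 5*sqrt(2))*(m - 4*sqrt(2)))/((m - 1)^2*(m + 2)^2*(m - 5*sqrt(2))^2)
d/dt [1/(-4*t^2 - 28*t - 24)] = (2*t + 7)/(4*(t^2 + 7*t + 6)^2)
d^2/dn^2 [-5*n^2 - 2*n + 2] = -10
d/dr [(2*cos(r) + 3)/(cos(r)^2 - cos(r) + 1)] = (6*cos(r) + cos(2*r) - 4)*sin(r)/(sin(r)^2 + cos(r) - 2)^2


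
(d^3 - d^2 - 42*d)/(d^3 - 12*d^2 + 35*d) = (d + 6)/(d - 5)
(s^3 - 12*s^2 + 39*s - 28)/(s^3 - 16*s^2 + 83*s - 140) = (s - 1)/(s - 5)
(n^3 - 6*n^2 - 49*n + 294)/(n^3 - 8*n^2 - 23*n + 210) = (n + 7)/(n + 5)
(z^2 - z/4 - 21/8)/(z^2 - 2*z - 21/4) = (4*z - 7)/(2*(2*z - 7))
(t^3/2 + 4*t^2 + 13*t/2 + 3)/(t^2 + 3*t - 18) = (t^2 + 2*t + 1)/(2*(t - 3))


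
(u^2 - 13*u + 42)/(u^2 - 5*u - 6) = (u - 7)/(u + 1)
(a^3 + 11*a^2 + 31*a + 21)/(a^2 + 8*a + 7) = a + 3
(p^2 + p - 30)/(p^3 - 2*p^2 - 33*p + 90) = 1/(p - 3)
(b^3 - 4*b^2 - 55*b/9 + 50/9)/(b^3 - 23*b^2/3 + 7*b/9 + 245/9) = (3*b^2 - 17*b + 10)/(3*b^2 - 28*b + 49)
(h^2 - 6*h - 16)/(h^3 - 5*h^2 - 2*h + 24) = (h - 8)/(h^2 - 7*h + 12)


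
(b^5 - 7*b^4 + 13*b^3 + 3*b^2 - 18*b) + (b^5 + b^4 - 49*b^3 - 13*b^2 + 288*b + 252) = 2*b^5 - 6*b^4 - 36*b^3 - 10*b^2 + 270*b + 252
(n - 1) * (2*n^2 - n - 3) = 2*n^3 - 3*n^2 - 2*n + 3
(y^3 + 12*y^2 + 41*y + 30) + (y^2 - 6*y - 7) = y^3 + 13*y^2 + 35*y + 23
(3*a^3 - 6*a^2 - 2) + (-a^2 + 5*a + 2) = 3*a^3 - 7*a^2 + 5*a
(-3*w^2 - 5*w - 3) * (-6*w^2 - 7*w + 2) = 18*w^4 + 51*w^3 + 47*w^2 + 11*w - 6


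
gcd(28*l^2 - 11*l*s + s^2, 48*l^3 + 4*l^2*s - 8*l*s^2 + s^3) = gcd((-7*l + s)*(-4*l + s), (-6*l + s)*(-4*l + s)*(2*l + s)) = -4*l + s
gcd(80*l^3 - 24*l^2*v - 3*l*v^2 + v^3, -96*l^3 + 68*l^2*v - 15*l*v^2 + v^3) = -4*l + v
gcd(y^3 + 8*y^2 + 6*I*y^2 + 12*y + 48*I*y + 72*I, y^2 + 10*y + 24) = y + 6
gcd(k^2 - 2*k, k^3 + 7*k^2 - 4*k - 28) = k - 2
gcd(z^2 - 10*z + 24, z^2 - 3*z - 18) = z - 6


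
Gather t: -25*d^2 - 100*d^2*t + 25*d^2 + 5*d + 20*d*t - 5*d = t*(-100*d^2 + 20*d)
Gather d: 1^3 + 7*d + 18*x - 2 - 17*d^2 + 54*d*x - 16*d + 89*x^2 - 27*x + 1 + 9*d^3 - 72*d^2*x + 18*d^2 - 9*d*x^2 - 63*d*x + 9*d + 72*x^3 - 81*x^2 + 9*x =9*d^3 + d^2*(1 - 72*x) + d*(-9*x^2 - 9*x) + 72*x^3 + 8*x^2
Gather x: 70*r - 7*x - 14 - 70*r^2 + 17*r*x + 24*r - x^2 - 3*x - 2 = -70*r^2 + 94*r - x^2 + x*(17*r - 10) - 16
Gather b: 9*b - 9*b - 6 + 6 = 0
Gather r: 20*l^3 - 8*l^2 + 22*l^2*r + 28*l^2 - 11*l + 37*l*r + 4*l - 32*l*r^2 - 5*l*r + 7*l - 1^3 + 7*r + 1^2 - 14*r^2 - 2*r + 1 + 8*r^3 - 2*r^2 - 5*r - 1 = 20*l^3 + 20*l^2 + 8*r^3 + r^2*(-32*l - 16) + r*(22*l^2 + 32*l)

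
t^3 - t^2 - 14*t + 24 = (t - 3)*(t - 2)*(t + 4)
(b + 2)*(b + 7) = b^2 + 9*b + 14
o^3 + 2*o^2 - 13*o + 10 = (o - 2)*(o - 1)*(o + 5)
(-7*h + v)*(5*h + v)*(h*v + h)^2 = -35*h^4*v^2 - 70*h^4*v - 35*h^4 - 2*h^3*v^3 - 4*h^3*v^2 - 2*h^3*v + h^2*v^4 + 2*h^2*v^3 + h^2*v^2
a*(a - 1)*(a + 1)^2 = a^4 + a^3 - a^2 - a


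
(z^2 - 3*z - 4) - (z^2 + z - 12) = 8 - 4*z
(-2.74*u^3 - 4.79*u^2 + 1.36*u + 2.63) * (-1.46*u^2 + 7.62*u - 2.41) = 4.0004*u^5 - 13.8854*u^4 - 31.882*u^3 + 18.0673*u^2 + 16.763*u - 6.3383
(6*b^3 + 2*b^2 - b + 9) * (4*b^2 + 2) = 24*b^5 + 8*b^4 + 8*b^3 + 40*b^2 - 2*b + 18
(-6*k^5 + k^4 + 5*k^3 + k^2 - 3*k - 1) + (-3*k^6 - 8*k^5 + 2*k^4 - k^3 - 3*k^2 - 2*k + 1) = -3*k^6 - 14*k^5 + 3*k^4 + 4*k^3 - 2*k^2 - 5*k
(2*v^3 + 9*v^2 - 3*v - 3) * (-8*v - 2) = -16*v^4 - 76*v^3 + 6*v^2 + 30*v + 6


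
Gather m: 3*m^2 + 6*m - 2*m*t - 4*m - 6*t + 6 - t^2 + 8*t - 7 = 3*m^2 + m*(2 - 2*t) - t^2 + 2*t - 1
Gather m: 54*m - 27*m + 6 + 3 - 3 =27*m + 6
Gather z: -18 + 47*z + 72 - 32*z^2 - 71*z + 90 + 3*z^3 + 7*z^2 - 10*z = 3*z^3 - 25*z^2 - 34*z + 144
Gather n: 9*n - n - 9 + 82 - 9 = 8*n + 64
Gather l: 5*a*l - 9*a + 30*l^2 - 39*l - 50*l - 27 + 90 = -9*a + 30*l^2 + l*(5*a - 89) + 63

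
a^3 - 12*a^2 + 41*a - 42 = (a - 7)*(a - 3)*(a - 2)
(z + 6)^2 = z^2 + 12*z + 36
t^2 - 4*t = t*(t - 4)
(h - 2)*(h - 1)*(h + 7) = h^3 + 4*h^2 - 19*h + 14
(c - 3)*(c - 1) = c^2 - 4*c + 3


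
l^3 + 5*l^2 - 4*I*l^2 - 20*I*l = l*(l + 5)*(l - 4*I)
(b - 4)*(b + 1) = b^2 - 3*b - 4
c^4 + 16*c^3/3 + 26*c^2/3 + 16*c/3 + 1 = (c + 1/3)*(c + 1)^2*(c + 3)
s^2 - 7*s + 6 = (s - 6)*(s - 1)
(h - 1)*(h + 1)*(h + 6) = h^3 + 6*h^2 - h - 6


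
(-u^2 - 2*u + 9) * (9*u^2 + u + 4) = -9*u^4 - 19*u^3 + 75*u^2 + u + 36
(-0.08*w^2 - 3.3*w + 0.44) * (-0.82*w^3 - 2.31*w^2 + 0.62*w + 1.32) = 0.0656*w^5 + 2.8908*w^4 + 7.2126*w^3 - 3.168*w^2 - 4.0832*w + 0.5808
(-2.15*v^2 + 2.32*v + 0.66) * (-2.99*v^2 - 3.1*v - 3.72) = 6.4285*v^4 - 0.2718*v^3 - 1.1674*v^2 - 10.6764*v - 2.4552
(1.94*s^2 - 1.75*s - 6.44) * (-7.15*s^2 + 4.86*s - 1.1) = -13.871*s^4 + 21.9409*s^3 + 35.407*s^2 - 29.3734*s + 7.084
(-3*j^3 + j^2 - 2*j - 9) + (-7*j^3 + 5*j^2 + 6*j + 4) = -10*j^3 + 6*j^2 + 4*j - 5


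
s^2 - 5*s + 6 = (s - 3)*(s - 2)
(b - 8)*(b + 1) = b^2 - 7*b - 8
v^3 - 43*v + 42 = (v - 6)*(v - 1)*(v + 7)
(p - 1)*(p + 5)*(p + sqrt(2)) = p^3 + sqrt(2)*p^2 + 4*p^2 - 5*p + 4*sqrt(2)*p - 5*sqrt(2)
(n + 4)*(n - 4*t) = n^2 - 4*n*t + 4*n - 16*t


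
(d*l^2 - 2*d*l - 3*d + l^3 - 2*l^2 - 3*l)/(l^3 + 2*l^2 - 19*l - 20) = (d*l - 3*d + l^2 - 3*l)/(l^2 + l - 20)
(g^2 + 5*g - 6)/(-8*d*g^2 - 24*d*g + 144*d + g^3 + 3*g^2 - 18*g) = (1 - g)/(8*d*g - 24*d - g^2 + 3*g)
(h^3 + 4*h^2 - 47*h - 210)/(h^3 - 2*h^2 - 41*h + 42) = (h + 5)/(h - 1)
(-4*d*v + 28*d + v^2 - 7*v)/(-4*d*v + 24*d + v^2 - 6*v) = (v - 7)/(v - 6)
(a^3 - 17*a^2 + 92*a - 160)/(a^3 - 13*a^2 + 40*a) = (a - 4)/a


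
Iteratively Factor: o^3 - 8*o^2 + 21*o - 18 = (o - 2)*(o^2 - 6*o + 9) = (o - 3)*(o - 2)*(o - 3)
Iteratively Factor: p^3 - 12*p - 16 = (p + 2)*(p^2 - 2*p - 8) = (p - 4)*(p + 2)*(p + 2)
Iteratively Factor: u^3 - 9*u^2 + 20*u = (u - 5)*(u^2 - 4*u) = (u - 5)*(u - 4)*(u)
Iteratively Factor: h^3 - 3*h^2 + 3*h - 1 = (h - 1)*(h^2 - 2*h + 1) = (h - 1)^2*(h - 1)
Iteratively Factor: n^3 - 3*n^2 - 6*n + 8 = (n - 1)*(n^2 - 2*n - 8) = (n - 4)*(n - 1)*(n + 2)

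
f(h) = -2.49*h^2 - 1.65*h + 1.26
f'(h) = -4.98*h - 1.65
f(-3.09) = -17.42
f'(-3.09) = 13.74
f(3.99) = -44.96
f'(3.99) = -21.52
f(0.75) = -1.38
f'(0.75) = -5.38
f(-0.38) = 1.53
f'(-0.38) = 0.24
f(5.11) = -72.19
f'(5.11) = -27.10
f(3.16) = -28.82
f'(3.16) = -17.39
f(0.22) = 0.78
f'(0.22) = -2.75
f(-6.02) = -79.05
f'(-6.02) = 28.33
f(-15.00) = -534.24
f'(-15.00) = 73.05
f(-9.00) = -185.58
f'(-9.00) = 43.17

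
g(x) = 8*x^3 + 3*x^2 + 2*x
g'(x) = 24*x^2 + 6*x + 2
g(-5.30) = -1117.35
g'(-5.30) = 644.36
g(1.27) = 23.77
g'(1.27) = 48.33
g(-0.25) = -0.44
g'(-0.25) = 2.00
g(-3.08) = -211.45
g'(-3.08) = 211.19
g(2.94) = 235.11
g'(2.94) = 227.09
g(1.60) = 43.65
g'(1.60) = 73.04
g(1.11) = 16.86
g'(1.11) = 38.23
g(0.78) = 7.18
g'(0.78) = 21.28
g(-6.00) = -1632.00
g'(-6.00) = 830.00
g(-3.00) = -195.00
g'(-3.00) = 200.00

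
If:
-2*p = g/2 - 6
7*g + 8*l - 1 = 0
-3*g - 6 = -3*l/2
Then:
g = -31/23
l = 30/23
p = 307/92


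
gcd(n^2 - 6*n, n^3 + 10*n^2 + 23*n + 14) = 1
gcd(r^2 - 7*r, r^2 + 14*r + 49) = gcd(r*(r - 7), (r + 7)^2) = 1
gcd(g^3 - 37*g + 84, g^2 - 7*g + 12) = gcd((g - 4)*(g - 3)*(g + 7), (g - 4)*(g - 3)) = g^2 - 7*g + 12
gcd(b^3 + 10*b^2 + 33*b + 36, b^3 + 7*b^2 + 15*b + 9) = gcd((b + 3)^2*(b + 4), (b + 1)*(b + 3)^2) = b^2 + 6*b + 9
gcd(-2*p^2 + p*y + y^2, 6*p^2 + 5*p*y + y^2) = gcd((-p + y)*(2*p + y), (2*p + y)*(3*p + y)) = 2*p + y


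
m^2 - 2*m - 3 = (m - 3)*(m + 1)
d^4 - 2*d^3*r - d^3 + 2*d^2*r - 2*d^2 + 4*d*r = d*(d - 2)*(d + 1)*(d - 2*r)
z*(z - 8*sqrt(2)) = z^2 - 8*sqrt(2)*z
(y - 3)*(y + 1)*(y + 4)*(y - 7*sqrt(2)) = y^4 - 7*sqrt(2)*y^3 + 2*y^3 - 14*sqrt(2)*y^2 - 11*y^2 - 12*y + 77*sqrt(2)*y + 84*sqrt(2)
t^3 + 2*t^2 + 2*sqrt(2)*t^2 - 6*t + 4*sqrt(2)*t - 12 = (t + 2)*(t - sqrt(2))*(t + 3*sqrt(2))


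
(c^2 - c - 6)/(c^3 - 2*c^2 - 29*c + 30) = (c^2 - c - 6)/(c^3 - 2*c^2 - 29*c + 30)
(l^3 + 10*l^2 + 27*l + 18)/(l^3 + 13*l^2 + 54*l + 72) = (l + 1)/(l + 4)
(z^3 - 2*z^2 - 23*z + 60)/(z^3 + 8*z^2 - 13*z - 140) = (z - 3)/(z + 7)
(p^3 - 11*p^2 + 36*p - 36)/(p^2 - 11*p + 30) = (p^2 - 5*p + 6)/(p - 5)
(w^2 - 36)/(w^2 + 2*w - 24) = (w - 6)/(w - 4)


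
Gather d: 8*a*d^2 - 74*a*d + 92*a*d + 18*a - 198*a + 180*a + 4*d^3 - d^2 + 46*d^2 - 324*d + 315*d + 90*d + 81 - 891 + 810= 4*d^3 + d^2*(8*a + 45) + d*(18*a + 81)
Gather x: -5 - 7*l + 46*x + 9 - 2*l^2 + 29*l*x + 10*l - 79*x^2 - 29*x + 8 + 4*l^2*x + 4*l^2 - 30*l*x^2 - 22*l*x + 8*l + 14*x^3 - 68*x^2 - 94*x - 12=2*l^2 + 11*l + 14*x^3 + x^2*(-30*l - 147) + x*(4*l^2 + 7*l - 77)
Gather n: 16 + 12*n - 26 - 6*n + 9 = 6*n - 1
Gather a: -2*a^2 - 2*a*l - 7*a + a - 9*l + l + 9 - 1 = -2*a^2 + a*(-2*l - 6) - 8*l + 8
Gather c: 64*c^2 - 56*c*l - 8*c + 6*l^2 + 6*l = 64*c^2 + c*(-56*l - 8) + 6*l^2 + 6*l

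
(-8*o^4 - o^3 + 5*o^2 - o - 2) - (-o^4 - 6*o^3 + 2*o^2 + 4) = -7*o^4 + 5*o^3 + 3*o^2 - o - 6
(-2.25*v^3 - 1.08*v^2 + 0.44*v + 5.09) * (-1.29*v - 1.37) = 2.9025*v^4 + 4.4757*v^3 + 0.912*v^2 - 7.1689*v - 6.9733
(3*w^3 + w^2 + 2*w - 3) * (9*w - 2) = 27*w^4 + 3*w^3 + 16*w^2 - 31*w + 6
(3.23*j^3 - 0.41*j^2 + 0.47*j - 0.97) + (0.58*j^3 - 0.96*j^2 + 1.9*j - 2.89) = 3.81*j^3 - 1.37*j^2 + 2.37*j - 3.86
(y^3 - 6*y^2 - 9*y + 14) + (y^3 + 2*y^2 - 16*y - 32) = 2*y^3 - 4*y^2 - 25*y - 18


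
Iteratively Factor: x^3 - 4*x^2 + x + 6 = (x - 2)*(x^2 - 2*x - 3) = (x - 3)*(x - 2)*(x + 1)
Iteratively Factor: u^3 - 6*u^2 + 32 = (u - 4)*(u^2 - 2*u - 8) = (u - 4)^2*(u + 2)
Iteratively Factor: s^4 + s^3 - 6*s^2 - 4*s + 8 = (s - 2)*(s^3 + 3*s^2 - 4) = (s - 2)*(s + 2)*(s^2 + s - 2) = (s - 2)*(s - 1)*(s + 2)*(s + 2)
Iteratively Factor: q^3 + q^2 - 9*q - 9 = (q + 3)*(q^2 - 2*q - 3) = (q + 1)*(q + 3)*(q - 3)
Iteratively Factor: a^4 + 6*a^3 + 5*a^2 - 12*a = (a + 4)*(a^3 + 2*a^2 - 3*a) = (a + 3)*(a + 4)*(a^2 - a) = (a - 1)*(a + 3)*(a + 4)*(a)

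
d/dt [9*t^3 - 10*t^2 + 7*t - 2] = 27*t^2 - 20*t + 7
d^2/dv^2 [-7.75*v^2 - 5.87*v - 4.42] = -15.5000000000000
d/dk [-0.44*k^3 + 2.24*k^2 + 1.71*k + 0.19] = -1.32*k^2 + 4.48*k + 1.71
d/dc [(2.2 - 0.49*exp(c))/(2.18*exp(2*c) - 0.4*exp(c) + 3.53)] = (1.0682*exp(2*c) - 9.592*exp(c) - 0.8497)*exp(c)/(4.7524*exp(4*c) - 1.744*exp(3*c) + 15.5508*exp(2*c) - 2.824*exp(c) + 12.4609)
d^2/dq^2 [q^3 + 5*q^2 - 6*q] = 6*q + 10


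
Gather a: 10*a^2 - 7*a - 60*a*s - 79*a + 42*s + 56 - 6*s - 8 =10*a^2 + a*(-60*s - 86) + 36*s + 48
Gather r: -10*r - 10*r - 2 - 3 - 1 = -20*r - 6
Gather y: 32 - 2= 30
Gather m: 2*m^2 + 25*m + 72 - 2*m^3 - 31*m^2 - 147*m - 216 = -2*m^3 - 29*m^2 - 122*m - 144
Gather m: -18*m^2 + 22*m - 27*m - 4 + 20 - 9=-18*m^2 - 5*m + 7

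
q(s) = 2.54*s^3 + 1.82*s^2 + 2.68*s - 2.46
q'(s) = 7.62*s^2 + 3.64*s + 2.68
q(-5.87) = -469.23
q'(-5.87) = 243.87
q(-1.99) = -20.60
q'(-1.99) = 25.61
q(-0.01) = -2.49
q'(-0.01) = 2.64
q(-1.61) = -12.66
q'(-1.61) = 16.57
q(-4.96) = -280.92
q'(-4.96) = 172.09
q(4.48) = 274.46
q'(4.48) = 171.92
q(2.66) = 65.35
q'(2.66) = 66.28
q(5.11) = 397.68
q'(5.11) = 220.25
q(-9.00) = -1730.82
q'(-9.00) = 587.14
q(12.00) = 4680.90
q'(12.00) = 1143.64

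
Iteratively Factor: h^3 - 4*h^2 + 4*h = (h)*(h^2 - 4*h + 4) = h*(h - 2)*(h - 2)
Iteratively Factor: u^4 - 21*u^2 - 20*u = (u + 4)*(u^3 - 4*u^2 - 5*u) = u*(u + 4)*(u^2 - 4*u - 5) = u*(u + 1)*(u + 4)*(u - 5)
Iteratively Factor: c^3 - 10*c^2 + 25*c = (c)*(c^2 - 10*c + 25) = c*(c - 5)*(c - 5)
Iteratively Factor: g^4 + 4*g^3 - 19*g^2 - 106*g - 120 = (g + 2)*(g^3 + 2*g^2 - 23*g - 60) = (g + 2)*(g + 4)*(g^2 - 2*g - 15) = (g + 2)*(g + 3)*(g + 4)*(g - 5)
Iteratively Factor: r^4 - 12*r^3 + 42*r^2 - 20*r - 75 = (r - 5)*(r^3 - 7*r^2 + 7*r + 15) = (r - 5)^2*(r^2 - 2*r - 3) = (r - 5)^2*(r - 3)*(r + 1)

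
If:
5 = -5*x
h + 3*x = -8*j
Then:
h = 3 - 8*j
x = -1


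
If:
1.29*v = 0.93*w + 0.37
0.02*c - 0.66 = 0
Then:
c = 33.00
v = 0.720930232558139*w + 0.286821705426357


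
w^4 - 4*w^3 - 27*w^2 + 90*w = w*(w - 6)*(w - 3)*(w + 5)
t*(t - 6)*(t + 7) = t^3 + t^2 - 42*t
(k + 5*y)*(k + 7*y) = k^2 + 12*k*y + 35*y^2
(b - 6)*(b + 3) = b^2 - 3*b - 18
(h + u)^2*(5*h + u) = 5*h^3 + 11*h^2*u + 7*h*u^2 + u^3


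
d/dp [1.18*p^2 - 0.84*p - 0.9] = 2.36*p - 0.84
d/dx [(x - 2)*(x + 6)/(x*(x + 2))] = 2*(-x^2 + 12*x + 12)/(x^2*(x^2 + 4*x + 4))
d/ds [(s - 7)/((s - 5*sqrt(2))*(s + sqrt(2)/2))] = (-2*s^2 + 28*s - 63*sqrt(2) - 10)/(2*s^4 - 18*sqrt(2)*s^3 + 61*s^2 + 90*sqrt(2)*s + 50)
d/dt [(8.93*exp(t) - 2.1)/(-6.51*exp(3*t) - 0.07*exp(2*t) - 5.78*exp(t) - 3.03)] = (116.2686*exp(3*t) - 40.3879*exp(2*t) - 0.293999999999997*exp(t) - 39.1959)*exp(t)/(42.3801*exp(6*t) + 0.9114*exp(5*t) + 75.2605*exp(4*t) + 40.2598*exp(3*t) + 33.8326*exp(2*t) + 35.0268*exp(t) + 9.1809)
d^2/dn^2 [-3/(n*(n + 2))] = 6*(-n^2 - n*(n + 2) - (n + 2)^2)/(n^3*(n + 2)^3)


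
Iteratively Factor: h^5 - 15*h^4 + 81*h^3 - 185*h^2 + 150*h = (h - 2)*(h^4 - 13*h^3 + 55*h^2 - 75*h) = (h - 3)*(h - 2)*(h^3 - 10*h^2 + 25*h) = (h - 5)*(h - 3)*(h - 2)*(h^2 - 5*h) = h*(h - 5)*(h - 3)*(h - 2)*(h - 5)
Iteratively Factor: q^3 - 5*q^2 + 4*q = (q)*(q^2 - 5*q + 4) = q*(q - 4)*(q - 1)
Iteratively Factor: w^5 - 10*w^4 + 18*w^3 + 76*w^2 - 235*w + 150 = (w - 5)*(w^4 - 5*w^3 - 7*w^2 + 41*w - 30) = (w - 5)*(w - 1)*(w^3 - 4*w^2 - 11*w + 30) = (w - 5)^2*(w - 1)*(w^2 + w - 6) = (w - 5)^2*(w - 1)*(w + 3)*(w - 2)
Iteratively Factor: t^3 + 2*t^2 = (t)*(t^2 + 2*t) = t^2*(t + 2)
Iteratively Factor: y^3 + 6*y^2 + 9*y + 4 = (y + 1)*(y^2 + 5*y + 4) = (y + 1)^2*(y + 4)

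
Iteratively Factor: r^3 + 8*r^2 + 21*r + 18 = (r + 3)*(r^2 + 5*r + 6) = (r + 3)^2*(r + 2)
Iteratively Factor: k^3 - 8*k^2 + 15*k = (k - 3)*(k^2 - 5*k) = k*(k - 3)*(k - 5)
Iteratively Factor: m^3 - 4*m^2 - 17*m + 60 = (m - 5)*(m^2 + m - 12) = (m - 5)*(m - 3)*(m + 4)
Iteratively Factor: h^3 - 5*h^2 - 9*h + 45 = (h + 3)*(h^2 - 8*h + 15) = (h - 5)*(h + 3)*(h - 3)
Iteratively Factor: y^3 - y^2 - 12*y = (y + 3)*(y^2 - 4*y) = y*(y + 3)*(y - 4)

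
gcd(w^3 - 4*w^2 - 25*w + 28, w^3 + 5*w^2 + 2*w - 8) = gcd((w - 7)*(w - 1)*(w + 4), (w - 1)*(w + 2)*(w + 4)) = w^2 + 3*w - 4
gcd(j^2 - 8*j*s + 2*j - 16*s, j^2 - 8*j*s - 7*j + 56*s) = -j + 8*s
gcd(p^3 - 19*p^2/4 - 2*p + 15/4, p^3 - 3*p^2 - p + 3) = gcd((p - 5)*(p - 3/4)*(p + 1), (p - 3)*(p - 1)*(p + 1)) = p + 1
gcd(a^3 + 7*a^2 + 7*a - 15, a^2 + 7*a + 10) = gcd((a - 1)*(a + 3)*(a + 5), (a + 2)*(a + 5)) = a + 5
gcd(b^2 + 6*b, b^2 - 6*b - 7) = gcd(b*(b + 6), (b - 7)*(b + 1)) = 1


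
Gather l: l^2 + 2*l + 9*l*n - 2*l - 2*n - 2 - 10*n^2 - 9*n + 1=l^2 + 9*l*n - 10*n^2 - 11*n - 1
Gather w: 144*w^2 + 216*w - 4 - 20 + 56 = 144*w^2 + 216*w + 32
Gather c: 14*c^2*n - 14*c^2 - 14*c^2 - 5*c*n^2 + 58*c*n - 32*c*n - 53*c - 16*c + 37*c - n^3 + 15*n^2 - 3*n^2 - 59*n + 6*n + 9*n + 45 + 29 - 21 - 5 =c^2*(14*n - 28) + c*(-5*n^2 + 26*n - 32) - n^3 + 12*n^2 - 44*n + 48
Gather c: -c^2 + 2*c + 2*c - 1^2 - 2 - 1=-c^2 + 4*c - 4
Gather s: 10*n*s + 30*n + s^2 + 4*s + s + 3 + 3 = 30*n + s^2 + s*(10*n + 5) + 6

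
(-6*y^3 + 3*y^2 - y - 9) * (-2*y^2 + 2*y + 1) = 12*y^5 - 18*y^4 + 2*y^3 + 19*y^2 - 19*y - 9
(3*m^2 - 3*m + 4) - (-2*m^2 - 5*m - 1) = 5*m^2 + 2*m + 5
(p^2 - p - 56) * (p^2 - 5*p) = p^4 - 6*p^3 - 51*p^2 + 280*p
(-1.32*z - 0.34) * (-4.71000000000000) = 6.2172*z + 1.6014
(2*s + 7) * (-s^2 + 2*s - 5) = -2*s^3 - 3*s^2 + 4*s - 35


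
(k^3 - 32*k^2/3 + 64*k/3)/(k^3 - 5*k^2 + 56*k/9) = 3*(k - 8)/(3*k - 7)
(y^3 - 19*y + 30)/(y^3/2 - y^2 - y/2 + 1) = 2*(y^2 + 2*y - 15)/(y^2 - 1)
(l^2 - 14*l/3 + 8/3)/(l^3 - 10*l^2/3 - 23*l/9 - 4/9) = 3*(3*l - 2)/(9*l^2 + 6*l + 1)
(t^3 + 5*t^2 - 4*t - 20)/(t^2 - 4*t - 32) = (-t^3 - 5*t^2 + 4*t + 20)/(-t^2 + 4*t + 32)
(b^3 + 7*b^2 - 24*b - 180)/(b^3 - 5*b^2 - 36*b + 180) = (b + 6)/(b - 6)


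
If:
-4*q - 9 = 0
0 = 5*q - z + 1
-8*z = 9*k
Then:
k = 82/9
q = -9/4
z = -41/4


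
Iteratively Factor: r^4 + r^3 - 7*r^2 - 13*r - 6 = (r - 3)*(r^3 + 4*r^2 + 5*r + 2) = (r - 3)*(r + 1)*(r^2 + 3*r + 2) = (r - 3)*(r + 1)*(r + 2)*(r + 1)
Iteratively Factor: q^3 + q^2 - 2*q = (q)*(q^2 + q - 2) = q*(q - 1)*(q + 2)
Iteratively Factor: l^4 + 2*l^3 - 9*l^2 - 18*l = (l - 3)*(l^3 + 5*l^2 + 6*l) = (l - 3)*(l + 3)*(l^2 + 2*l) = (l - 3)*(l + 2)*(l + 3)*(l)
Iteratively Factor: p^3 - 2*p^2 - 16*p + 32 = (p - 2)*(p^2 - 16) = (p - 2)*(p + 4)*(p - 4)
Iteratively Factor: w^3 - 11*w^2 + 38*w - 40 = (w - 5)*(w^2 - 6*w + 8) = (w - 5)*(w - 2)*(w - 4)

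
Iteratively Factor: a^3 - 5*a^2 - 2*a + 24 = (a - 3)*(a^2 - 2*a - 8) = (a - 4)*(a - 3)*(a + 2)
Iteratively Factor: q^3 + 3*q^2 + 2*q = (q + 1)*(q^2 + 2*q) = q*(q + 1)*(q + 2)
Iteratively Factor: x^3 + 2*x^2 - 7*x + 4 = (x - 1)*(x^2 + 3*x - 4) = (x - 1)*(x + 4)*(x - 1)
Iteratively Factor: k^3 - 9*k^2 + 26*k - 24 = (k - 3)*(k^2 - 6*k + 8) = (k - 4)*(k - 3)*(k - 2)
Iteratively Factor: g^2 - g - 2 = (g - 2)*(g + 1)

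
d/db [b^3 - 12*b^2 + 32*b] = 3*b^2 - 24*b + 32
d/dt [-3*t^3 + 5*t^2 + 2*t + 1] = -9*t^2 + 10*t + 2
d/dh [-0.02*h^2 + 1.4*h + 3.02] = 1.4 - 0.04*h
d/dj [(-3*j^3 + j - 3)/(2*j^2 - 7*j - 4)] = (-6*j^4 + 42*j^3 + 34*j^2 + 12*j - 25)/(4*j^4 - 28*j^3 + 33*j^2 + 56*j + 16)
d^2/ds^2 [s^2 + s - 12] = 2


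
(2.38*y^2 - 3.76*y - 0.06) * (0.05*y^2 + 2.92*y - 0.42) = 0.119*y^4 + 6.7616*y^3 - 11.9818*y^2 + 1.404*y + 0.0252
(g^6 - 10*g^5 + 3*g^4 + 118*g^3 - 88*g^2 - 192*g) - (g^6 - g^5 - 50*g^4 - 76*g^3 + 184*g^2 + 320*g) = -9*g^5 + 53*g^4 + 194*g^3 - 272*g^2 - 512*g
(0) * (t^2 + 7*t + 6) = 0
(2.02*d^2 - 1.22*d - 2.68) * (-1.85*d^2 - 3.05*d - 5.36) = -3.737*d^4 - 3.904*d^3 - 2.1482*d^2 + 14.7132*d + 14.3648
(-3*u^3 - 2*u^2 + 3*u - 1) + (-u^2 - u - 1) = -3*u^3 - 3*u^2 + 2*u - 2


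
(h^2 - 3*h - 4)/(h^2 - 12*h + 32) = (h + 1)/(h - 8)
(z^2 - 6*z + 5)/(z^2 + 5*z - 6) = (z - 5)/(z + 6)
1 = 1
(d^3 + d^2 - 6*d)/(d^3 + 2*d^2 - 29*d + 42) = d*(d + 3)/(d^2 + 4*d - 21)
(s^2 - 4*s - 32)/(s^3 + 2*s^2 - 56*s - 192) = 1/(s + 6)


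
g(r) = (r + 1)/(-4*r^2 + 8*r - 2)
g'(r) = (r + 1)*(8*r - 8)/(-4*r^2 + 8*r - 2)^2 + 1/(-4*r^2 + 8*r - 2) = (2*r^2 + 4*r - 5)/(2*(4*r^4 - 16*r^3 + 20*r^2 - 8*r + 1))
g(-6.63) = 0.02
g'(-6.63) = 0.00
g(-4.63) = 0.03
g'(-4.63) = 0.00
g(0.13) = -1.10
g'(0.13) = -8.42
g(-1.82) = 0.03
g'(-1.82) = -0.01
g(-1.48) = 0.02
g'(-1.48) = -0.03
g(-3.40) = 0.03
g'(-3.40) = 0.00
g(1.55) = 3.23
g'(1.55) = 19.24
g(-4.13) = 0.03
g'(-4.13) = 0.00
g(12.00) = -0.03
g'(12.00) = 0.00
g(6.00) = -0.07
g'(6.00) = 0.02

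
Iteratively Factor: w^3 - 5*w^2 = (w)*(w^2 - 5*w) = w^2*(w - 5)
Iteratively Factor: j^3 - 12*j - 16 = (j - 4)*(j^2 + 4*j + 4) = (j - 4)*(j + 2)*(j + 2)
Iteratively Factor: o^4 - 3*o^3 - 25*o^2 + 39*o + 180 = (o + 3)*(o^3 - 6*o^2 - 7*o + 60) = (o - 4)*(o + 3)*(o^2 - 2*o - 15) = (o - 5)*(o - 4)*(o + 3)*(o + 3)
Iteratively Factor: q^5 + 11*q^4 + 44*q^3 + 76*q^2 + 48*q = (q + 2)*(q^4 + 9*q^3 + 26*q^2 + 24*q) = q*(q + 2)*(q^3 + 9*q^2 + 26*q + 24) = q*(q + 2)^2*(q^2 + 7*q + 12) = q*(q + 2)^2*(q + 3)*(q + 4)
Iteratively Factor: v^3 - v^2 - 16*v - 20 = (v + 2)*(v^2 - 3*v - 10) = (v - 5)*(v + 2)*(v + 2)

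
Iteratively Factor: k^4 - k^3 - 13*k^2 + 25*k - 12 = (k - 3)*(k^3 + 2*k^2 - 7*k + 4) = (k - 3)*(k - 1)*(k^2 + 3*k - 4) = (k - 3)*(k - 1)*(k + 4)*(k - 1)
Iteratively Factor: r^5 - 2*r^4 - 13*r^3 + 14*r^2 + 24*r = (r + 3)*(r^4 - 5*r^3 + 2*r^2 + 8*r) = (r - 2)*(r + 3)*(r^3 - 3*r^2 - 4*r) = (r - 2)*(r + 1)*(r + 3)*(r^2 - 4*r) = (r - 4)*(r - 2)*(r + 1)*(r + 3)*(r)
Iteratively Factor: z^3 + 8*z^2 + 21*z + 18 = (z + 3)*(z^2 + 5*z + 6) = (z + 3)^2*(z + 2)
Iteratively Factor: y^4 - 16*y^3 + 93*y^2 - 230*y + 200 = (y - 2)*(y^3 - 14*y^2 + 65*y - 100) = (y - 5)*(y - 2)*(y^2 - 9*y + 20) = (y - 5)*(y - 4)*(y - 2)*(y - 5)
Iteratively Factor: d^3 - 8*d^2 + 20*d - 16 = (d - 4)*(d^2 - 4*d + 4) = (d - 4)*(d - 2)*(d - 2)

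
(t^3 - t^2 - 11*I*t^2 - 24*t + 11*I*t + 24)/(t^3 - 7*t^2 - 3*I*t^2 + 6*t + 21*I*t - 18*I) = (t - 8*I)/(t - 6)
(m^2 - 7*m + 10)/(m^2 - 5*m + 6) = (m - 5)/(m - 3)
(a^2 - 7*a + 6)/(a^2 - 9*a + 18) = (a - 1)/(a - 3)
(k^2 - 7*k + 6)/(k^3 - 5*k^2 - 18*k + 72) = (k - 1)/(k^2 + k - 12)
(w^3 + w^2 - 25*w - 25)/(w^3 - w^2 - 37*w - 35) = (w - 5)/(w - 7)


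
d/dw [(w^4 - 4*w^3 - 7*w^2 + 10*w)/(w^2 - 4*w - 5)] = 2*(w^3 + 2*w^2 + w - 1)/(w^2 + 2*w + 1)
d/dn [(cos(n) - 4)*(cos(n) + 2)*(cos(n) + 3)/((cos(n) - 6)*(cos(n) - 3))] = (-cos(n)^4 + 18*cos(n)^3 - 59*cos(n)^2 - 84*cos(n) + 468)*sin(n)/((cos(n) - 6)^2*(cos(n) - 3)^2)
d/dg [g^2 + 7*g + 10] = 2*g + 7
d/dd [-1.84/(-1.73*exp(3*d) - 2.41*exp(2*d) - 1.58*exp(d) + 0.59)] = (-9.5496*exp(2*d) - 8.8688*exp(d) - 2.9072)*exp(d)/(1.73*exp(3*d) + 2.41*exp(2*d) + 1.58*exp(d) - 0.59)^2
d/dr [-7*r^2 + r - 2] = 1 - 14*r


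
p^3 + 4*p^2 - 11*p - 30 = (p - 3)*(p + 2)*(p + 5)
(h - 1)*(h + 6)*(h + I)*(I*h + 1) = I*h^4 + 5*I*h^3 - 5*I*h^2 + 5*I*h - 6*I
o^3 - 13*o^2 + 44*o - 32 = (o - 8)*(o - 4)*(o - 1)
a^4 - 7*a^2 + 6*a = a*(a - 2)*(a - 1)*(a + 3)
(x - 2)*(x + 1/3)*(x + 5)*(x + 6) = x^4 + 28*x^3/3 + 11*x^2 - 172*x/3 - 20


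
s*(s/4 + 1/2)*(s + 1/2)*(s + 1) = s^4/4 + 7*s^3/8 + 7*s^2/8 + s/4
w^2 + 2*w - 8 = (w - 2)*(w + 4)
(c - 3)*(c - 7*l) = c^2 - 7*c*l - 3*c + 21*l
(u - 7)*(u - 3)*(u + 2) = u^3 - 8*u^2 + u + 42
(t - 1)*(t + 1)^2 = t^3 + t^2 - t - 1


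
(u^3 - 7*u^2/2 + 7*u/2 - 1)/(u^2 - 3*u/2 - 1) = (2*u^2 - 3*u + 1)/(2*u + 1)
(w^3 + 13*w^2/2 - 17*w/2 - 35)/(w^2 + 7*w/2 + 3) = (2*w^2 + 9*w - 35)/(2*w + 3)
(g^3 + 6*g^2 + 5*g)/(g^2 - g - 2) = g*(g + 5)/(g - 2)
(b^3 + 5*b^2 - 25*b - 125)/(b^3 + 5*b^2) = 1 - 25/b^2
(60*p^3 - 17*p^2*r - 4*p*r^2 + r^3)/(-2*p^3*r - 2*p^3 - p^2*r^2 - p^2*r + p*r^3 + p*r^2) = (-60*p^3 + 17*p^2*r + 4*p*r^2 - r^3)/(p*(2*p^2*r + 2*p^2 + p*r^2 + p*r - r^3 - r^2))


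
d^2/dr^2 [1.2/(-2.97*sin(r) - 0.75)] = (10.58508*sin(r)^2 - 2.673*sin(r) - 21.17016)/(2.97*sin(r) + 0.75)^3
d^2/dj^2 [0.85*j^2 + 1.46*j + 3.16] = 1.70000000000000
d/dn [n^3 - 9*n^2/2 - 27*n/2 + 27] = 3*n^2 - 9*n - 27/2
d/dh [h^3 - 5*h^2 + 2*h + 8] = 3*h^2 - 10*h + 2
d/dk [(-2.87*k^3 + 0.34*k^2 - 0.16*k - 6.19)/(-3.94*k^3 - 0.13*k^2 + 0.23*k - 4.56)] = (-7.105427357601e-15*k^5 + 1.7127*k^4 - 2.581*k^3 - 33.8468*k^2 - 4.7102*k + 2.1533)/(15.5236*k^6 + 1.0244*k^5 - 1.7955*k^4 + 35.873*k^3 + 1.2385*k^2 - 2.0976*k + 20.7936)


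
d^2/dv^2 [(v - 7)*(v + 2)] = 2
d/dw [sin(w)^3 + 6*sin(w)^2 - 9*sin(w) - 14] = 3*(sin(w)^2 + 4*sin(w) - 3)*cos(w)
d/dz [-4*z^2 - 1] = -8*z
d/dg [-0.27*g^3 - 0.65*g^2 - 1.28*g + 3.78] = -0.81*g^2 - 1.3*g - 1.28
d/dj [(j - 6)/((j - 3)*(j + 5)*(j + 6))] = 2*(-j^3 + 5*j^2 + 48*j - 54)/(j^6 + 16*j^5 + 58*j^4 - 228*j^3 - 1431*j^2 + 540*j + 8100)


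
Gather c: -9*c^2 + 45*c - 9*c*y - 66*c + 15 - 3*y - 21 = -9*c^2 + c*(-9*y - 21) - 3*y - 6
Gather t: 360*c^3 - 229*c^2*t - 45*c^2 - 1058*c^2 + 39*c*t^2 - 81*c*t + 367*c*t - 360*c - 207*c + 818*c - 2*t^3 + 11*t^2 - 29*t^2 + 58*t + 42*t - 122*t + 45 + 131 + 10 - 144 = 360*c^3 - 1103*c^2 + 251*c - 2*t^3 + t^2*(39*c - 18) + t*(-229*c^2 + 286*c - 22) + 42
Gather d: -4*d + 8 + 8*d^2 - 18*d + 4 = 8*d^2 - 22*d + 12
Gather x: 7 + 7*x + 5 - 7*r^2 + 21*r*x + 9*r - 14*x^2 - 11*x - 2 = -7*r^2 + 9*r - 14*x^2 + x*(21*r - 4) + 10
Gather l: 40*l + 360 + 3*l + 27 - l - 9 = 42*l + 378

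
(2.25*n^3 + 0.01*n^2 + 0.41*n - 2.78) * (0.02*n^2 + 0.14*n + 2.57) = 0.045*n^5 + 0.3152*n^4 + 5.7921*n^3 + 0.0275*n^2 + 0.6645*n - 7.1446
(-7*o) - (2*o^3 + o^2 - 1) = -2*o^3 - o^2 - 7*o + 1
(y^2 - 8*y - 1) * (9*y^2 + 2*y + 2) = 9*y^4 - 70*y^3 - 23*y^2 - 18*y - 2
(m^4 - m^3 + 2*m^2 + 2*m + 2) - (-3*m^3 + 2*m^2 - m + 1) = m^4 + 2*m^3 + 3*m + 1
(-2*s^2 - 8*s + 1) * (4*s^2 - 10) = -8*s^4 - 32*s^3 + 24*s^2 + 80*s - 10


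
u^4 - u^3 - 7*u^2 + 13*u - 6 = (u - 2)*(u - 1)^2*(u + 3)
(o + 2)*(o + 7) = o^2 + 9*o + 14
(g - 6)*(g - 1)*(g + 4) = g^3 - 3*g^2 - 22*g + 24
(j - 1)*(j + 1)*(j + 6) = j^3 + 6*j^2 - j - 6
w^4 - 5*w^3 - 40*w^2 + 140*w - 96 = (w - 8)*(w - 2)*(w - 1)*(w + 6)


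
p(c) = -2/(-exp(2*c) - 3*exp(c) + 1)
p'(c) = -2*(2*exp(2*c) + 3*exp(c))/(-exp(2*c) - 3*exp(c) + 1)^2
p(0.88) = 0.17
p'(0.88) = -0.26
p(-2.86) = -2.42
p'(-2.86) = -0.52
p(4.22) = 0.00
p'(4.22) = -0.00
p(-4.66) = -2.06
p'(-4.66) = -0.06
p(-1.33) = -14.64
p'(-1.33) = -100.01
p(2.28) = 0.02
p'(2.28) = -0.03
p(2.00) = 0.03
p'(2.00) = -0.05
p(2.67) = 0.01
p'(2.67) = -0.01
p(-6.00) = -2.01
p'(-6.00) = -0.02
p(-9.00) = -2.00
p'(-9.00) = 0.00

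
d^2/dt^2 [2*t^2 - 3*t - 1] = 4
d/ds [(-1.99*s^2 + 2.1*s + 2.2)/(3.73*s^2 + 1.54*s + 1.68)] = (-10.8976*s^2 - 23.0984*s + 0.14)/(13.9129*s^4 + 11.4884*s^3 + 14.9044*s^2 + 5.1744*s + 2.8224)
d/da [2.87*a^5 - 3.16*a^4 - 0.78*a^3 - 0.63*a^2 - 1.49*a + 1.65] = 14.35*a^4 - 12.64*a^3 - 2.34*a^2 - 1.26*a - 1.49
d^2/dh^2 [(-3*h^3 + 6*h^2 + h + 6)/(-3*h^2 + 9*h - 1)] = 42*(3*h^3 - 9*h^2 + 24*h - 23)/(27*h^6 - 243*h^5 + 756*h^4 - 891*h^3 + 252*h^2 - 27*h + 1)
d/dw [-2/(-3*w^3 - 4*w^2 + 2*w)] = 2*(-9*w^2 - 8*w + 2)/(w^2*(3*w^2 + 4*w - 2)^2)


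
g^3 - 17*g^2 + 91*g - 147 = (g - 7)^2*(g - 3)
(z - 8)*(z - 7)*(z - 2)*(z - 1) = z^4 - 18*z^3 + 103*z^2 - 198*z + 112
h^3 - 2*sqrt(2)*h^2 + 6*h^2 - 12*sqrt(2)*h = h*(h + 6)*(h - 2*sqrt(2))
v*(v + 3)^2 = v^3 + 6*v^2 + 9*v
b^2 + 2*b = b*(b + 2)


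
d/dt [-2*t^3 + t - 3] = 1 - 6*t^2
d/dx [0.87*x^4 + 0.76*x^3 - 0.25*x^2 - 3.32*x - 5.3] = 3.48*x^3 + 2.28*x^2 - 0.5*x - 3.32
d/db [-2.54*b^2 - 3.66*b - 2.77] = -5.08*b - 3.66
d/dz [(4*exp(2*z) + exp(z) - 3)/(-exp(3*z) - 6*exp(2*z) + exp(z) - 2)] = (4*exp(4*z) + 2*exp(3*z) + exp(2*z) - 52*exp(z) + 1)*exp(z)/(exp(6*z) + 12*exp(5*z) + 34*exp(4*z) - 8*exp(3*z) + 25*exp(2*z) - 4*exp(z) + 4)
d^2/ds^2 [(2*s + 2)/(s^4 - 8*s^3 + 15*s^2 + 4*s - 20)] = 12*(2*s^2 - 16*s + 33)/(s^7 - 23*s^6 + 219*s^5 - 1117*s^4 + 3296*s^3 - 5640*s^2 + 5200*s - 2000)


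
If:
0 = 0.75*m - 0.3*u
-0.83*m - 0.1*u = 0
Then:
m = 0.00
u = 0.00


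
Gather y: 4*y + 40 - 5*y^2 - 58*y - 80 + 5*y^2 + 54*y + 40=0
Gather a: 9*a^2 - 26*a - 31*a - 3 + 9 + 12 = 9*a^2 - 57*a + 18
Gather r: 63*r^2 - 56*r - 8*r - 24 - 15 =63*r^2 - 64*r - 39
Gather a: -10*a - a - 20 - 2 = -11*a - 22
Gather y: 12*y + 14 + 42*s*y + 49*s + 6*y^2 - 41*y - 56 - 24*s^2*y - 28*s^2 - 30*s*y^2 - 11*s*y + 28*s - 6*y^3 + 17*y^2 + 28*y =-28*s^2 + 77*s - 6*y^3 + y^2*(23 - 30*s) + y*(-24*s^2 + 31*s - 1) - 42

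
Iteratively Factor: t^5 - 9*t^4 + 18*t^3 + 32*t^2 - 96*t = (t - 4)*(t^4 - 5*t^3 - 2*t^2 + 24*t) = (t - 4)^2*(t^3 - t^2 - 6*t) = (t - 4)^2*(t + 2)*(t^2 - 3*t) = t*(t - 4)^2*(t + 2)*(t - 3)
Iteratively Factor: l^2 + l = (l + 1)*(l)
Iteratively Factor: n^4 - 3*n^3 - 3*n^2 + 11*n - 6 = (n - 1)*(n^3 - 2*n^2 - 5*n + 6) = (n - 1)*(n + 2)*(n^2 - 4*n + 3) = (n - 3)*(n - 1)*(n + 2)*(n - 1)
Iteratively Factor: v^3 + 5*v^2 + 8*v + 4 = (v + 2)*(v^2 + 3*v + 2) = (v + 1)*(v + 2)*(v + 2)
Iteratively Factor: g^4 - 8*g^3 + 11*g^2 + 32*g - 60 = (g - 3)*(g^3 - 5*g^2 - 4*g + 20) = (g - 3)*(g + 2)*(g^2 - 7*g + 10) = (g - 3)*(g - 2)*(g + 2)*(g - 5)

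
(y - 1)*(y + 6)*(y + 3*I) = y^3 + 5*y^2 + 3*I*y^2 - 6*y + 15*I*y - 18*I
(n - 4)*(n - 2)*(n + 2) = n^3 - 4*n^2 - 4*n + 16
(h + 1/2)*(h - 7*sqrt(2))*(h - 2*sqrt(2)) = h^3 - 9*sqrt(2)*h^2 + h^2/2 - 9*sqrt(2)*h/2 + 28*h + 14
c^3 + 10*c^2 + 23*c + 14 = (c + 1)*(c + 2)*(c + 7)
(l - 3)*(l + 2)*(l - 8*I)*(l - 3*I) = l^4 - l^3 - 11*I*l^3 - 30*l^2 + 11*I*l^2 + 24*l + 66*I*l + 144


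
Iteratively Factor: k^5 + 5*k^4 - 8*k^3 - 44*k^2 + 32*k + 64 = (k + 4)*(k^4 + k^3 - 12*k^2 + 4*k + 16) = (k - 2)*(k + 4)*(k^3 + 3*k^2 - 6*k - 8) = (k - 2)*(k + 4)^2*(k^2 - k - 2) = (k - 2)^2*(k + 4)^2*(k + 1)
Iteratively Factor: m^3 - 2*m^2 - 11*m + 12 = (m + 3)*(m^2 - 5*m + 4) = (m - 4)*(m + 3)*(m - 1)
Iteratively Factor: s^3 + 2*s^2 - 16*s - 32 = (s + 2)*(s^2 - 16) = (s - 4)*(s + 2)*(s + 4)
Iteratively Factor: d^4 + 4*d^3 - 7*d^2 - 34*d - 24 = (d + 1)*(d^3 + 3*d^2 - 10*d - 24) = (d + 1)*(d + 4)*(d^2 - d - 6) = (d + 1)*(d + 2)*(d + 4)*(d - 3)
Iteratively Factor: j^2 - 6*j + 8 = (j - 2)*(j - 4)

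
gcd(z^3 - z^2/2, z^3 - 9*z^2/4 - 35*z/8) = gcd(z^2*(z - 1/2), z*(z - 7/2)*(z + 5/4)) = z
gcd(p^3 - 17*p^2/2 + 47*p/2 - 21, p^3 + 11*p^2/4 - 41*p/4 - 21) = p - 3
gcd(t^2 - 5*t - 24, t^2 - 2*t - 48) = t - 8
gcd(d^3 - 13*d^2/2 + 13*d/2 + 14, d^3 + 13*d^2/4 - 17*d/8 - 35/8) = d + 1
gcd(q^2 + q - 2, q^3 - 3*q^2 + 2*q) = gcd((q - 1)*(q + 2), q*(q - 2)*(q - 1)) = q - 1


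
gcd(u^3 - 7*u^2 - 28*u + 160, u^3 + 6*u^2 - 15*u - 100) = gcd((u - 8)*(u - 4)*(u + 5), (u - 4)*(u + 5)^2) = u^2 + u - 20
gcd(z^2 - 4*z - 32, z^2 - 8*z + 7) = 1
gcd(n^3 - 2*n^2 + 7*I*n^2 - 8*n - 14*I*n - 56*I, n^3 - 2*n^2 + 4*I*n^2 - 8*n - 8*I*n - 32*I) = n^2 - 2*n - 8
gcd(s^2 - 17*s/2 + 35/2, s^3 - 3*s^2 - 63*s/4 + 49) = s - 7/2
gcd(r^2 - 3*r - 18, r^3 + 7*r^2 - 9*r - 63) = r + 3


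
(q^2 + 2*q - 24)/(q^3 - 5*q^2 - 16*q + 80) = (q + 6)/(q^2 - q - 20)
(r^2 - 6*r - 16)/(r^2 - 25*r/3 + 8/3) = 3*(r + 2)/(3*r - 1)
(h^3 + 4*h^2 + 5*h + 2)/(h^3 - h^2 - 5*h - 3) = (h + 2)/(h - 3)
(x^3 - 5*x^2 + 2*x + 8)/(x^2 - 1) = (x^2 - 6*x + 8)/(x - 1)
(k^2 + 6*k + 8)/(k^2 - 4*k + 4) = (k^2 + 6*k + 8)/(k^2 - 4*k + 4)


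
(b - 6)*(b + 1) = b^2 - 5*b - 6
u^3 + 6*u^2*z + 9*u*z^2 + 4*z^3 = (u + z)^2*(u + 4*z)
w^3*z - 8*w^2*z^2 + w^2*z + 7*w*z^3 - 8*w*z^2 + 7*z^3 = (w - 7*z)*(w - z)*(w*z + z)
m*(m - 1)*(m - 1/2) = m^3 - 3*m^2/2 + m/2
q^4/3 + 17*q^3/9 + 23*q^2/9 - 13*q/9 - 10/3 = (q/3 + 1)*(q - 1)*(q + 5/3)*(q + 2)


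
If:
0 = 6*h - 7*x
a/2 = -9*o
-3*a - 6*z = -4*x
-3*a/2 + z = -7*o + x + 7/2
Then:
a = -18*z/95 - 126/95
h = 301*z/190 - 441/380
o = z/95 + 7/95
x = 129*z/95 - 189/190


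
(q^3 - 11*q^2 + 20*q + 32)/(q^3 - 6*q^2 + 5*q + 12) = (q - 8)/(q - 3)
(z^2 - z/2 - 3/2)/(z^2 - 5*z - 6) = (z - 3/2)/(z - 6)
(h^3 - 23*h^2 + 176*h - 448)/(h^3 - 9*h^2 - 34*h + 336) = (h - 8)/(h + 6)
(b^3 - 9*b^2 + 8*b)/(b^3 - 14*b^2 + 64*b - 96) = b*(b^2 - 9*b + 8)/(b^3 - 14*b^2 + 64*b - 96)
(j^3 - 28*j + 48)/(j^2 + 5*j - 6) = (j^2 - 6*j + 8)/(j - 1)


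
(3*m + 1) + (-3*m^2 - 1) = -3*m^2 + 3*m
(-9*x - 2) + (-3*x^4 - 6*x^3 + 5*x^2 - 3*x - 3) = -3*x^4 - 6*x^3 + 5*x^2 - 12*x - 5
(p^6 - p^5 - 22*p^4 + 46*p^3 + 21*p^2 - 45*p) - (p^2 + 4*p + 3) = p^6 - p^5 - 22*p^4 + 46*p^3 + 20*p^2 - 49*p - 3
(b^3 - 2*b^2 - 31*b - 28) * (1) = b^3 - 2*b^2 - 31*b - 28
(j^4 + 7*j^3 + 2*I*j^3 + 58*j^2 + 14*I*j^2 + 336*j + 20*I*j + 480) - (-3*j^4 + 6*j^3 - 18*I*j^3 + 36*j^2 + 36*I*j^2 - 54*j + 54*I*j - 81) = 4*j^4 + j^3 + 20*I*j^3 + 22*j^2 - 22*I*j^2 + 390*j - 34*I*j + 561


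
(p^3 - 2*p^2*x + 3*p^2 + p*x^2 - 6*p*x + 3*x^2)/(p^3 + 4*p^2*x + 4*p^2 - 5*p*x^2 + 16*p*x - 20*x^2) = (p^2 - p*x + 3*p - 3*x)/(p^2 + 5*p*x + 4*p + 20*x)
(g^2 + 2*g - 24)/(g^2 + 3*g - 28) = (g + 6)/(g + 7)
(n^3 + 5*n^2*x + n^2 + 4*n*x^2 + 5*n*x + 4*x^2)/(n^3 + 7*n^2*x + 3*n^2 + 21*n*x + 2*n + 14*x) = (n^2 + 5*n*x + 4*x^2)/(n^2 + 7*n*x + 2*n + 14*x)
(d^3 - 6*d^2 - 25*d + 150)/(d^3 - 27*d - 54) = (d^2 - 25)/(d^2 + 6*d + 9)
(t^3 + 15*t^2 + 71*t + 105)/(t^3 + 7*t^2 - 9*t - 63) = (t + 5)/(t - 3)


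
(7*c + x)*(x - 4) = 7*c*x - 28*c + x^2 - 4*x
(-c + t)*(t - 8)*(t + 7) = -c*t^2 + c*t + 56*c + t^3 - t^2 - 56*t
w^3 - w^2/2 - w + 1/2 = (w - 1)*(w - 1/2)*(w + 1)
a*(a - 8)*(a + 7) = a^3 - a^2 - 56*a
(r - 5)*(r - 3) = r^2 - 8*r + 15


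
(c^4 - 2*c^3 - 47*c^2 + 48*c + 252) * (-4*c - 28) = -4*c^5 - 20*c^4 + 244*c^3 + 1124*c^2 - 2352*c - 7056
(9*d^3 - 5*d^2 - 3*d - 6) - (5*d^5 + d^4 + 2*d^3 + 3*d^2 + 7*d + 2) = -5*d^5 - d^4 + 7*d^3 - 8*d^2 - 10*d - 8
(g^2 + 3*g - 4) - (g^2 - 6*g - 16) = 9*g + 12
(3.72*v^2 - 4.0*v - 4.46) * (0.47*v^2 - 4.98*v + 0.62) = 1.7484*v^4 - 20.4056*v^3 + 20.1302*v^2 + 19.7308*v - 2.7652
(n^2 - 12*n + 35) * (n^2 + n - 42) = n^4 - 11*n^3 - 19*n^2 + 539*n - 1470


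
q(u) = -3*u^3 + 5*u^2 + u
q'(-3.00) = -110.00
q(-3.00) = 123.00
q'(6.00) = -263.00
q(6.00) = -462.00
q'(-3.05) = -113.22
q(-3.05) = 128.58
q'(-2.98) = -108.72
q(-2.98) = 120.81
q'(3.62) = -80.74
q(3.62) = -73.17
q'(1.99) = -14.74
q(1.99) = -1.85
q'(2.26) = -22.37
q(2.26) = -6.83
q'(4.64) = -146.37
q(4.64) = -187.40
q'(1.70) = -8.01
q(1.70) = 1.41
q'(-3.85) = -170.90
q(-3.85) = 241.46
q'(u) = -9*u^2 + 10*u + 1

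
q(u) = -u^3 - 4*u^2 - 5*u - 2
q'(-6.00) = -65.00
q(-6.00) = 100.00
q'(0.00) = -5.00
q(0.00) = -2.00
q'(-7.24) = -104.33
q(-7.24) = 204.03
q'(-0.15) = -3.87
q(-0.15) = -1.34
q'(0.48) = -9.53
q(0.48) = -5.43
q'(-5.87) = -61.41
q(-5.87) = 91.78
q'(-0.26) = -3.12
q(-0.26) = -0.95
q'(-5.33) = -47.59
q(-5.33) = 62.43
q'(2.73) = -49.20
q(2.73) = -65.81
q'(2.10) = -35.03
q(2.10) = -39.40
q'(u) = -3*u^2 - 8*u - 5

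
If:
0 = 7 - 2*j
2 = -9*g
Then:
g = -2/9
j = 7/2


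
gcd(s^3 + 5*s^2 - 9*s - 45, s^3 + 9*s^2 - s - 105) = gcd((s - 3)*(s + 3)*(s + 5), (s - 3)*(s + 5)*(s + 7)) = s^2 + 2*s - 15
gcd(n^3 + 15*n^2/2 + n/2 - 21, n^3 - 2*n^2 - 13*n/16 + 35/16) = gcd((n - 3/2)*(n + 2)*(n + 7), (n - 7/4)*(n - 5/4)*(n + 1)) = 1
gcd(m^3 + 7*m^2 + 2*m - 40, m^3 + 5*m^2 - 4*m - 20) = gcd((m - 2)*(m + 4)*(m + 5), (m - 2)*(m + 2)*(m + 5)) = m^2 + 3*m - 10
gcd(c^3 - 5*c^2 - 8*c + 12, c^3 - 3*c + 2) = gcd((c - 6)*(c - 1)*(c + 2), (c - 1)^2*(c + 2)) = c^2 + c - 2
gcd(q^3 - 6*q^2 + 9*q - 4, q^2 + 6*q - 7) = q - 1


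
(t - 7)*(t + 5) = t^2 - 2*t - 35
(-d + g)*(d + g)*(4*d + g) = -4*d^3 - d^2*g + 4*d*g^2 + g^3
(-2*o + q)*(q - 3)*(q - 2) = -2*o*q^2 + 10*o*q - 12*o + q^3 - 5*q^2 + 6*q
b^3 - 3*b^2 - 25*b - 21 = (b - 7)*(b + 1)*(b + 3)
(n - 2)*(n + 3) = n^2 + n - 6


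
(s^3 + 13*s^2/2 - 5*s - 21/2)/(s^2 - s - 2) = (2*s^2 + 11*s - 21)/(2*(s - 2))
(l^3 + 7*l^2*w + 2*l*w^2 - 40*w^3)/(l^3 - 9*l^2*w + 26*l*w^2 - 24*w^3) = (l^2 + 9*l*w + 20*w^2)/(l^2 - 7*l*w + 12*w^2)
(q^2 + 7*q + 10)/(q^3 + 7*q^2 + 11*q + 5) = (q + 2)/(q^2 + 2*q + 1)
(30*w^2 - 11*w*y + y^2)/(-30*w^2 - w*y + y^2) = (-5*w + y)/(5*w + y)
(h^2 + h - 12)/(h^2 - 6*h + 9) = (h + 4)/(h - 3)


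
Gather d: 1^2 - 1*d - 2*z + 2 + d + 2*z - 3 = 0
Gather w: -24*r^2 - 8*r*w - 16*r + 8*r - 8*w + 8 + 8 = -24*r^2 - 8*r + w*(-8*r - 8) + 16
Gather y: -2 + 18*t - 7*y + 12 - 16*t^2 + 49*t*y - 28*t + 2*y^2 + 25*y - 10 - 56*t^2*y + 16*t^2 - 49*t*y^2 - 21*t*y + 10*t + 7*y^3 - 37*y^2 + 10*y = 7*y^3 + y^2*(-49*t - 35) + y*(-56*t^2 + 28*t + 28)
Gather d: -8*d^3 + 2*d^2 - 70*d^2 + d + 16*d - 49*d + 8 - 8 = -8*d^3 - 68*d^2 - 32*d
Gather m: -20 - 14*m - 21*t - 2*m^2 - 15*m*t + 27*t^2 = -2*m^2 + m*(-15*t - 14) + 27*t^2 - 21*t - 20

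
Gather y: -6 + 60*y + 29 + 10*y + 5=70*y + 28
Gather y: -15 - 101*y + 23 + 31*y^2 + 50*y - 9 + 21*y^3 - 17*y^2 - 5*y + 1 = 21*y^3 + 14*y^2 - 56*y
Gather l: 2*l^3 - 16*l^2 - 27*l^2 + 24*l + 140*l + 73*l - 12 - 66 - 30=2*l^3 - 43*l^2 + 237*l - 108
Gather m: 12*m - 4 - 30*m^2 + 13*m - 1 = -30*m^2 + 25*m - 5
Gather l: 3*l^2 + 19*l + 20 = 3*l^2 + 19*l + 20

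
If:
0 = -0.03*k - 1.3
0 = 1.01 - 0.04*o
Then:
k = -43.33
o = 25.25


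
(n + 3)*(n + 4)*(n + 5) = n^3 + 12*n^2 + 47*n + 60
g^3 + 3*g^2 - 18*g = g*(g - 3)*(g + 6)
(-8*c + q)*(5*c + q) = -40*c^2 - 3*c*q + q^2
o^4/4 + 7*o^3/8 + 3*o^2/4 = o^2*(o/4 + 1/2)*(o + 3/2)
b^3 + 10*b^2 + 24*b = b*(b + 4)*(b + 6)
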